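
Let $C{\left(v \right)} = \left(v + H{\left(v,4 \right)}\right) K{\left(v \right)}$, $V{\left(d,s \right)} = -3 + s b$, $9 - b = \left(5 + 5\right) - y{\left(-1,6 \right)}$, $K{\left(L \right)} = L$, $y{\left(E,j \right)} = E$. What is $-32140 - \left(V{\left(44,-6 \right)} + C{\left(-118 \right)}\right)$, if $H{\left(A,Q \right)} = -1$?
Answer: $-46191$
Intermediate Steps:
$b = -2$ ($b = 9 - \left(\left(5 + 5\right) - -1\right) = 9 - \left(10 + 1\right) = 9 - 11 = -2$)
$V{\left(d,s \right)} = -3 - 2 s$ ($V{\left(d,s \right)} = -3 + s \left(-2\right) = -3 - 2 s$)
$C{\left(v \right)} = v \left(-1 + v\right)$ ($C{\left(v \right)} = \left(v - 1\right) v = \left(-1 + v\right) v = v \left(-1 + v\right)$)
$-32140 - \left(V{\left(44,-6 \right)} + C{\left(-118 \right)}\right) = -32140 - \left(\left(-3 - -12\right) - 118 \left(-1 - 118\right)\right) = -32140 - \left(\left(-3 + 12\right) - -14042\right) = -32140 - \left(9 + 14042\right) = -32140 - 14051 = -46191$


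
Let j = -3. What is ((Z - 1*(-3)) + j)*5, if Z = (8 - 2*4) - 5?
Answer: -25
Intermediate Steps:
Z = -5 (Z = (8 - 8) - 5 = 0 - 5 = -5)
((Z - 1*(-3)) + j)*5 = ((-5 - 1*(-3)) - 3)*5 = ((-5 + 3) - 3)*5 = (-2 - 3)*5 = -5*5 = -25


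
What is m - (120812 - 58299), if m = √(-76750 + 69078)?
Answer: -62513 + 2*I*√1918 ≈ -62513.0 + 87.59*I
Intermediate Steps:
m = 2*I*√1918 (m = √(-7672) = 2*I*√1918 ≈ 87.59*I)
m - (120812 - 58299) = 2*I*√1918 - (120812 - 58299) = 2*I*√1918 - 1*62513 = 2*I*√1918 - 62513 = -62513 + 2*I*√1918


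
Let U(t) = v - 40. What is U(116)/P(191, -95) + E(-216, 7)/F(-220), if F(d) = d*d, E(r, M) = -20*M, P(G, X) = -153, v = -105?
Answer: 349829/370260 ≈ 0.94482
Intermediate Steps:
F(d) = d²
U(t) = -145 (U(t) = -105 - 40 = -145)
U(116)/P(191, -95) + E(-216, 7)/F(-220) = -145/(-153) + (-20*7)/((-220)²) = -145*(-1/153) - 140/48400 = 145/153 - 140*1/48400 = 145/153 - 7/2420 = 349829/370260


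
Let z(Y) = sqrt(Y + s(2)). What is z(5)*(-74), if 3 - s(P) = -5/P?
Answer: -37*sqrt(42) ≈ -239.79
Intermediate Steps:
s(P) = 3 + 5/P (s(P) = 3 - (-5)/P = 3 + 5/P)
z(Y) = sqrt(11/2 + Y) (z(Y) = sqrt(Y + (3 + 5/2)) = sqrt(Y + 11/2) = sqrt(11/2 + Y))
z(5)*(-74) = (sqrt(22 + 4*5)/2)*(-74) = (sqrt(22 + 20)/2)*(-74) = (sqrt(42)/2)*(-74) = -37*sqrt(42)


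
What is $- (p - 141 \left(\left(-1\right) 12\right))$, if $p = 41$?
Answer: $-1733$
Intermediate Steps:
$- (p - 141 \left(\left(-1\right) 12\right)) = - (41 - 141 \left(\left(-1\right) 12\right)) = - (41 - -1692) = - (41 + 1692) = \left(-1\right) 1733 = -1733$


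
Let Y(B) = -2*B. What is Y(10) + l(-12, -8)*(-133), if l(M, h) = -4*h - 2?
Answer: -4010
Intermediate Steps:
l(M, h) = -2 - 4*h
Y(10) + l(-12, -8)*(-133) = -2*10 + (-2 - 4*(-8))*(-133) = -20 + (-2 + 32)*(-133) = -20 + 30*(-133) = -20 - 3990 = -4010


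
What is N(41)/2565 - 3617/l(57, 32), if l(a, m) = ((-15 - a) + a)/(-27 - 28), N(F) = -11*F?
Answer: -34018336/2565 ≈ -13263.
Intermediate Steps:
l(a, m) = 3/11 (l(a, m) = -15/(-55) = -15*(-1/55) = 3/11)
N(41)/2565 - 3617/l(57, 32) = -11*41/2565 - 3617/3/11 = -451*1/2565 - 3617*11/3 = -451/2565 - 39787/3 = -34018336/2565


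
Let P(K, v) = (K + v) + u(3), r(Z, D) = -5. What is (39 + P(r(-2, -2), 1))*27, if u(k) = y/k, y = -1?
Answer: 936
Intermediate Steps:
u(k) = -1/k
P(K, v) = -⅓ + K + v (P(K, v) = (K + v) - 1/3 = (K + v) - 1*⅓ = (K + v) - ⅓ = -⅓ + K + v)
(39 + P(r(-2, -2), 1))*27 = (39 + (-⅓ - 5 + 1))*27 = (39 - 13/3)*27 = (104/3)*27 = 936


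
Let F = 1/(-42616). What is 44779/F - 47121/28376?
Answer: -54149973739985/28376 ≈ -1.9083e+9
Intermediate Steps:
F = -1/42616 ≈ -2.3465e-5
44779/F - 47121/28376 = 44779/(-1/42616) - 47121/28376 = 44779*(-42616) - 47121*1/28376 = -1908301864 - 47121/28376 = -54149973739985/28376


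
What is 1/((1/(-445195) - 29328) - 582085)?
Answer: -445195/272198010536 ≈ -1.6356e-6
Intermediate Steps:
1/((1/(-445195) - 29328) - 582085) = 1/((-1/445195 - 29328) - 582085) = 1/(-13056678961/445195 - 582085) = 1/(-272198010536/445195) = -445195/272198010536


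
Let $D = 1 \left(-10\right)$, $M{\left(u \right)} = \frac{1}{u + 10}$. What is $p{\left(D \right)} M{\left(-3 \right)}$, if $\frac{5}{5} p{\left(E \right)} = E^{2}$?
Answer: $\frac{100}{7} \approx 14.286$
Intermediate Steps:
$M{\left(u \right)} = \frac{1}{10 + u}$
$D = -10$
$p{\left(E \right)} = E^{2}$
$p{\left(D \right)} M{\left(-3 \right)} = \frac{\left(-10\right)^{2}}{10 - 3} = \frac{100}{7}$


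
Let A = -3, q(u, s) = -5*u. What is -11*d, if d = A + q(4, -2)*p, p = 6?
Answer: 1353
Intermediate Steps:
d = -123 (d = -3 - 5*4*6 = -3 - 20*6 = -3 - 120 = -123)
-11*d = -11*(-123) = 1353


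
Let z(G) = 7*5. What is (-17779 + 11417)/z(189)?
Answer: -6362/35 ≈ -181.77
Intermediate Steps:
z(G) = 35
(-17779 + 11417)/z(189) = (-17779 + 11417)/35 = -6362*1/35 = -6362/35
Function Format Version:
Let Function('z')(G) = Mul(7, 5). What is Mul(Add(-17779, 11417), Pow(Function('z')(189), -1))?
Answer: Rational(-6362, 35) ≈ -181.77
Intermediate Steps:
Function('z')(G) = 35
Mul(Add(-17779, 11417), Pow(Function('z')(189), -1)) = Mul(Add(-17779, 11417), Pow(35, -1)) = Mul(-6362, Rational(1, 35)) = Rational(-6362, 35)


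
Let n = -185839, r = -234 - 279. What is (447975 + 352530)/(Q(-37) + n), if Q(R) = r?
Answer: -800505/186352 ≈ -4.2957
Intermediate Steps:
r = -513
Q(R) = -513
(447975 + 352530)/(Q(-37) + n) = (447975 + 352530)/(-513 - 185839) = 800505/(-186352) = 800505*(-1/186352) = -800505/186352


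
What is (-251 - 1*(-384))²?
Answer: 17689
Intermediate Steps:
(-251 - 1*(-384))² = (-251 + 384)² = 133² = 17689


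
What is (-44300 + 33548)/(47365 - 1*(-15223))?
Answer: -2688/15647 ≈ -0.17179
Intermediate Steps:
(-44300 + 33548)/(47365 - 1*(-15223)) = -10752/(47365 + 15223) = -10752/62588 = -10752*1/62588 = -2688/15647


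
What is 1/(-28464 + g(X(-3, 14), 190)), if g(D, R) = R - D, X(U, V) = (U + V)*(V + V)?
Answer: -1/28582 ≈ -3.4987e-5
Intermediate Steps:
X(U, V) = 2*V*(U + V) (X(U, V) = (U + V)*(2*V) = 2*V*(U + V))
1/(-28464 + g(X(-3, 14), 190)) = 1/(-28464 + (190 - 2*14*(-3 + 14))) = 1/(-28464 + (190 - 2*14*11)) = 1/(-28464 + (190 - 1*308)) = 1/(-28464 + (190 - 308)) = 1/(-28464 - 118) = 1/(-28582) = -1/28582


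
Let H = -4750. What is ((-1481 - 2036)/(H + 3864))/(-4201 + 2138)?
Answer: -3517/1827818 ≈ -0.0019242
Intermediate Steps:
((-1481 - 2036)/(H + 3864))/(-4201 + 2138) = ((-1481 - 2036)/(-4750 + 3864))/(-4201 + 2138) = -3517/(-886)/(-2063) = -3517*(-1/886)*(-1/2063) = (3517/886)*(-1/2063) = -3517/1827818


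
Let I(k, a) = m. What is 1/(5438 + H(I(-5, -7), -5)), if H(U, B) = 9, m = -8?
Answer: 1/5447 ≈ 0.00018359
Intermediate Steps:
I(k, a) = -8
1/(5438 + H(I(-5, -7), -5)) = 1/(5438 + 9) = 1/5447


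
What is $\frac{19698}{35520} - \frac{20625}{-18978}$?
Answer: $\frac{30734129}{18724960} \approx 1.6413$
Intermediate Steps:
$\frac{19698}{35520} - \frac{20625}{-18978} = 19698 \cdot \frac{1}{35520} - - \frac{6875}{6326} = \frac{3283}{5920} + \frac{6875}{6326} = \frac{30734129}{18724960}$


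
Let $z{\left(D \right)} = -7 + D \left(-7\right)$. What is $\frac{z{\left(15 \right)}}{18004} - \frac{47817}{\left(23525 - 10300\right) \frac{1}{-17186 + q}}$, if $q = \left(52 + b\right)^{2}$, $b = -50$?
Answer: $\frac{22968843754}{369725} \approx 62124.0$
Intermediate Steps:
$q = 4$ ($q = \left(52 - 50\right)^{2} = 2^{2} = 4$)
$z{\left(D \right)} = -7 - 7 D$
$\frac{z{\left(15 \right)}}{18004} - \frac{47817}{\left(23525 - 10300\right) \frac{1}{-17186 + q}} = \frac{-7 - 105}{18004} - \frac{47817}{\left(23525 - 10300\right) \frac{1}{-17186 + 4}} = \left(-7 - 105\right) \frac{1}{18004} - \frac{47817}{13225 \frac{1}{-17182}} = \left(-112\right) \frac{1}{18004} - \frac{47817}{13225 \left(- \frac{1}{17182}\right)} = - \frac{4}{643} - \frac{47817}{- \frac{13225}{17182}} = - \frac{4}{643} - - \frac{35721378}{575} = - \frac{4}{643} + \frac{35721378}{575} = \frac{22968843754}{369725}$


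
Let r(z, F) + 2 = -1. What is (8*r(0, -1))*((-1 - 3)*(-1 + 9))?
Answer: 768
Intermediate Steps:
r(z, F) = -3 (r(z, F) = -2 - 1 = -3)
(8*r(0, -1))*((-1 - 3)*(-1 + 9)) = (8*(-3))*((-1 - 3)*(-1 + 9)) = -(-96)*8 = -24*(-32) = 768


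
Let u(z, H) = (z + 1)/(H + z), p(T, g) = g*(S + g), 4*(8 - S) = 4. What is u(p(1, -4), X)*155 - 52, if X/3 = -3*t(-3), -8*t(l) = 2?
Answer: 4792/39 ≈ 122.87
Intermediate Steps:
S = 7 (S = 8 - ¼*4 = 8 - 1 = 7)
t(l) = -¼ (t(l) = -⅛*2 = -¼)
p(T, g) = g*(7 + g)
X = 9/4 (X = 3*(-3*(-¼)) = 3*(¾) = 9/4 ≈ 2.2500)
u(z, H) = (1 + z)/(H + z)
u(p(1, -4), X)*155 - 52 = ((1 - 4*(7 - 4))/(9/4 - 4*(7 - 4)))*155 - 52 = ((1 - 4*3)/(9/4 - 4*3))*155 - 52 = ((1 - 12)/(9/4 - 12))*155 - 52 = (-11/(-39/4))*155 - 52 = -4/39*(-11)*155 - 52 = (44/39)*155 - 52 = 6820/39 - 52 = 4792/39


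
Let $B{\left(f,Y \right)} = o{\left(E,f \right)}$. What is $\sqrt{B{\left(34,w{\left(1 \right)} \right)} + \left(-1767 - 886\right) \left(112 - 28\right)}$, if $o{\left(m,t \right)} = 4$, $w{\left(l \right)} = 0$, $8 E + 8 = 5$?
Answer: $8 i \sqrt{3482} \approx 472.07 i$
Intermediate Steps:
$E = - \frac{3}{8}$ ($E = -1 + \frac{1}{8} \cdot 5 = -1 + \frac{5}{8} = - \frac{3}{8} \approx -0.375$)
$B{\left(f,Y \right)} = 4$
$\sqrt{B{\left(34,w{\left(1 \right)} \right)} + \left(-1767 - 886\right) \left(112 - 28\right)} = \sqrt{4 + \left(-1767 - 886\right) \left(112 - 28\right)} = \sqrt{4 - 222852} = \sqrt{-222848} = 8 i \sqrt{3482}$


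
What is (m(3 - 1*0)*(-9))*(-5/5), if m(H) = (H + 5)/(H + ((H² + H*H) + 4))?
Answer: 72/25 ≈ 2.8800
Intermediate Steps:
m(H) = (5 + H)/(4 + H + 2*H²) (m(H) = (5 + H)/(H + ((H² + H²) + 4)) = (5 + H)/(H + (2*H² + 4)) = (5 + H)/(H + (4 + 2*H²)) = (5 + H)/(4 + H + 2*H²))
(m(3 - 1*0)*(-9))*(-5/5) = (((5 + (3 - 1*0))/(4 + (3 - 1*0) + 2*(3 - 1*0)²))*(-9))*(-5/5) = (((5 + (3 + 0))/(4 + (3 + 0) + 2*(3 + 0)²))*(-9))*(-5*⅕) = (((5 + 3)/(4 + 3 + 2*3²))*(-9))*(-1) = ((8/(4 + 3 + 2*9))*(-9))*(-1) = ((8/(4 + 3 + 18))*(-9))*(-1) = ((8/25)*(-9))*(-1) = -72/25*(-1) = 72/25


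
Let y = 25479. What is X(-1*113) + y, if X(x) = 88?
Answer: 25567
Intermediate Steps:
X(-1*113) + y = 88 + 25479 = 25567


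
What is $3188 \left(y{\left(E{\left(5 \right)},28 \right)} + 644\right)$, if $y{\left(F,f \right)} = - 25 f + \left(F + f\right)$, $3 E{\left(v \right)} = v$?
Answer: $- \frac{251852}{3} \approx -83951.0$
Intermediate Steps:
$E{\left(v \right)} = \frac{v}{3}$
$y{\left(F,f \right)} = F - 24 f$
$3188 \left(y{\left(E{\left(5 \right)},28 \right)} + 644\right) = 3188 \left(\left(\frac{1}{3} \cdot 5 - 672\right) + 644\right) = 3188 \left(\left(\frac{5}{3} - 672\right) + 644\right) = 3188 \left(- \frac{2011}{3} + 644\right) = 3188 \left(- \frac{79}{3}\right) = - \frac{251852}{3}$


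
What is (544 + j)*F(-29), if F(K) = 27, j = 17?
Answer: 15147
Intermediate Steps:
(544 + j)*F(-29) = (544 + 17)*27 = 561*27 = 15147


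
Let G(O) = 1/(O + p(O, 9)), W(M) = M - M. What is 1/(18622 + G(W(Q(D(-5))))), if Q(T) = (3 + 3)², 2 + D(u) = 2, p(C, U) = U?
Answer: 9/167599 ≈ 5.3700e-5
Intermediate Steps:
D(u) = 0 (D(u) = -2 + 2 = 0)
Q(T) = 36 (Q(T) = 6² = 36)
W(M) = 0
G(O) = 1/(9 + O) (G(O) = 1/(O + 9) = 1/(9 + O))
1/(18622 + G(W(Q(D(-5))))) = 1/(18622 + 1/(9 + 0)) = 1/(18622 + 1/9) = 1/(18622 + ⅑) = 1/(167599/9) = 9/167599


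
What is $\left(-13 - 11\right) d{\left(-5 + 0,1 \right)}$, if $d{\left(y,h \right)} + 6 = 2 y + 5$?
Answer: $264$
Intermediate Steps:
$d{\left(y,h \right)} = -1 + 2 y$ ($d{\left(y,h \right)} = -6 + \left(2 y + 5\right) = -6 + \left(5 + 2 y\right) = -1 + 2 y$)
$\left(-13 - 11\right) d{\left(-5 + 0,1 \right)} = \left(-13 - 11\right) \left(-1 + 2 \left(-5 + 0\right)\right) = - 24 \left(-1 + 2 \left(-5\right)\right) = - 24 \left(-1 - 10\right) = \left(-24\right) \left(-11\right) = 264$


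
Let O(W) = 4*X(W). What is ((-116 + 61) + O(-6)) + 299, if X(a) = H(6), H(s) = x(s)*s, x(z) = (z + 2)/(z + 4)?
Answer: 1316/5 ≈ 263.20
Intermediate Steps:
x(z) = (2 + z)/(4 + z)
H(s) = s*(2 + s)/(4 + s) (H(s) = ((2 + s)/(4 + s))*s = s*(2 + s)/(4 + s))
X(a) = 24/5 (X(a) = 6*(2 + 6)/(4 + 6) = 6*8/10 = 6*(⅒)*8 = 24/5)
O(W) = 96/5 (O(W) = 4*(24/5) = 96/5)
((-116 + 61) + O(-6)) + 299 = ((-116 + 61) + 96/5) + 299 = (-55 + 96/5) + 299 = -179/5 + 299 = 1316/5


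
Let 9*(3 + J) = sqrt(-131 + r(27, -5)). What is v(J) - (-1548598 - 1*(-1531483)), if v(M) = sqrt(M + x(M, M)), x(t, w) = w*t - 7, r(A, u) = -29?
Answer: 17115 + sqrt(-241 - 180*I*sqrt(10))/9 ≈ 17117.0 - 2.3029*I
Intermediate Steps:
J = -3 + 4*I*sqrt(10)/9 (J = -3 + sqrt(-131 - 29)/9 = -3 + sqrt(-160)/9 = -3 + (4*I*sqrt(10))/9 = -3 + 4*I*sqrt(10)/9 ≈ -3.0 + 1.4055*I)
x(t, w) = -7 + t*w (x(t, w) = t*w - 7 = -7 + t*w)
v(M) = sqrt(-7 + M + M**2) (v(M) = sqrt(M + (-7 + M*M)) = sqrt(M + (-7 + M**2)) = sqrt(-7 + M + M**2))
v(J) - (-1548598 - 1*(-1531483)) = sqrt(-7 + (-3 + 4*I*sqrt(10)/9) + (-3 + 4*I*sqrt(10)/9)**2) - (-1548598 - 1*(-1531483)) = sqrt(-10 + (-3 + 4*I*sqrt(10)/9)**2 + 4*I*sqrt(10)/9) - (-1548598 + 1531483) = sqrt(-10 + (-3 + 4*I*sqrt(10)/9)**2 + 4*I*sqrt(10)/9) - 1*(-17115) = sqrt(-10 + (-3 + 4*I*sqrt(10)/9)**2 + 4*I*sqrt(10)/9) + 17115 = 17115 + sqrt(-10 + (-3 + 4*I*sqrt(10)/9)**2 + 4*I*sqrt(10)/9)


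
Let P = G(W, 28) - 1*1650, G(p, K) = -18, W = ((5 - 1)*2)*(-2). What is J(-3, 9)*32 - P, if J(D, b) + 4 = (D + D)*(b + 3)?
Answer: -764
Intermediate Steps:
W = -16 (W = (4*2)*(-2) = 8*(-2) = -16)
J(D, b) = -4 + 2*D*(3 + b) (J(D, b) = -4 + (D + D)*(b + 3) = -4 + (2*D)*(3 + b) = -4 + 2*D*(3 + b))
P = -1668 (P = -18 - 1*1650 = -18 - 1650 = -1668)
J(-3, 9)*32 - P = (-4 + 6*(-3) + 2*(-3)*9)*32 - 1*(-1668) = (-4 - 18 - 54)*32 + 1668 = -76*32 + 1668 = -2432 + 1668 = -764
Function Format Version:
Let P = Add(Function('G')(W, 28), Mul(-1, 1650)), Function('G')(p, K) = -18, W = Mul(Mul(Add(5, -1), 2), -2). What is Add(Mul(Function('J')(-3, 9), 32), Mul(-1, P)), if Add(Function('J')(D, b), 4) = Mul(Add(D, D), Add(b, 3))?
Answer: -764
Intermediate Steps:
W = -16 (W = Mul(Mul(4, 2), -2) = Mul(8, -2) = -16)
Function('J')(D, b) = Add(-4, Mul(2, D, Add(3, b))) (Function('J')(D, b) = Add(-4, Mul(Add(D, D), Add(b, 3))) = Add(-4, Mul(Mul(2, D), Add(3, b))) = Add(-4, Mul(2, D, Add(3, b))))
P = -1668 (P = Add(-18, Mul(-1, 1650)) = Add(-18, -1650) = -1668)
Add(Mul(Function('J')(-3, 9), 32), Mul(-1, P)) = Add(Mul(Add(-4, Mul(6, -3), Mul(2, -3, 9)), 32), Mul(-1, -1668)) = Add(Mul(Add(-4, -18, -54), 32), 1668) = Add(Mul(-76, 32), 1668) = Add(-2432, 1668) = -764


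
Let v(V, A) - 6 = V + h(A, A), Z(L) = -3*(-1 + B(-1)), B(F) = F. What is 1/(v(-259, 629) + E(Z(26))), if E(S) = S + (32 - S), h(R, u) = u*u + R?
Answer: 1/396049 ≈ 2.5249e-6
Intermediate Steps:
h(R, u) = R + u² (h(R, u) = u² + R = R + u²)
Z(L) = 6 (Z(L) = -3*(-1 - 1) = -3*(-2) = 6)
v(V, A) = 6 + A + V + A² (v(V, A) = 6 + (V + (A + A²)) = 6 + (A + V + A²) = 6 + A + V + A²)
E(S) = 32
1/(v(-259, 629) + E(Z(26))) = 1/((6 + 629 - 259 + 629²) + 32) = 1/((6 + 629 - 259 + 395641) + 32) = 1/(396017 + 32) = 1/396049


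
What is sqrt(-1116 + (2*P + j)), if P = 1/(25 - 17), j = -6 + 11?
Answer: I*sqrt(4443)/2 ≈ 33.328*I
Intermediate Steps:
j = 5
P = 1/8 ≈ 0.12500
sqrt(-1116 + (2*P + j)) = sqrt(-1116 + (2*(1/8) + 5)) = sqrt(-1116 + (1/4 + 5)) = sqrt(-1116 + 21/4) = sqrt(-4443/4) = I*sqrt(4443)/2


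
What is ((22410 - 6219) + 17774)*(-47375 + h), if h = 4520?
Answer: -1455570075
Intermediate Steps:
((22410 - 6219) + 17774)*(-47375 + h) = ((22410 - 6219) + 17774)*(-47375 + 4520) = (16191 + 17774)*(-42855) = 33965*(-42855) = -1455570075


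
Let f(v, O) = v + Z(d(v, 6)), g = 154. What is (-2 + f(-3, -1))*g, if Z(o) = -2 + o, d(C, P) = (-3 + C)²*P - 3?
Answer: 31724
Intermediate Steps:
d(C, P) = -3 + P*(-3 + C)² (d(C, P) = P*(-3 + C)² - 3 = -3 + P*(-3 + C)²)
f(v, O) = -5 + v + 6*(-3 + v)² (f(v, O) = v + (-2 + (-3 + 6*(-3 + v)²)) = v + (-5 + 6*(-3 + v)²) = -5 + v + 6*(-3 + v)²)
(-2 + f(-3, -1))*g = (-2 + (-5 - 3 + 6*(-3 - 3)²))*154 = (-2 + (-5 - 3 + 6*(-6)²))*154 = (-2 + (-5 - 3 + 6*36))*154 = (-2 + (-5 - 3 + 216))*154 = (-2 + 208)*154 = 206*154 = 31724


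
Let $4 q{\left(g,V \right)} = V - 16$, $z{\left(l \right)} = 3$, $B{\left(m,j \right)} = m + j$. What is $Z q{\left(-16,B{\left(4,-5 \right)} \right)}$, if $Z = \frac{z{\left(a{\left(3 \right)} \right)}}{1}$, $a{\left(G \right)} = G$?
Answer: $- \frac{51}{4} \approx -12.75$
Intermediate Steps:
$B{\left(m,j \right)} = j + m$
$q{\left(g,V \right)} = -4 + \frac{V}{4}$ ($q{\left(g,V \right)} = \frac{V - 16}{4} = \frac{-16 + V}{4} = -4 + \frac{V}{4}$)
$Z = 3$ ($Z = \frac{3}{1} = 3 \cdot 1 = 3$)
$Z q{\left(-16,B{\left(4,-5 \right)} \right)} = 3 \left(-4 + \frac{-5 + 4}{4}\right) = 3 \left(-4 + \frac{1}{4} \left(-1\right)\right) = 3 \left(-4 - \frac{1}{4}\right) = 3 \left(- \frac{17}{4}\right) = - \frac{51}{4}$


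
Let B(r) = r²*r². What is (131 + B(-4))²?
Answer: 149769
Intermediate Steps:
B(r) = r⁴
(131 + B(-4))² = (131 + (-4)⁴)² = (131 + 256)² = 387² = 149769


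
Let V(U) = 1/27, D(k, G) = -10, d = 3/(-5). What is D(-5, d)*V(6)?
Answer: -10/27 ≈ -0.37037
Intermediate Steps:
d = -⅗ (d = 3*(-⅕) = -⅗ ≈ -0.60000)
V(U) = 1/27
D(-5, d)*V(6) = -10*1/27 = -10/27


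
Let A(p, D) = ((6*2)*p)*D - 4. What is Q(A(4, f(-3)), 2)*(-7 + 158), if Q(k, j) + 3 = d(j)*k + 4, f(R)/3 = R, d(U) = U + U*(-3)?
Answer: 263495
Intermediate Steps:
d(U) = -2*U (d(U) = U - 3*U = -2*U)
f(R) = 3*R
A(p, D) = -4 + 12*D*p (A(p, D) = (12*p)*D - 4 = 12*D*p - 4 = -4 + 12*D*p)
Q(k, j) = 1 - 2*j*k (Q(k, j) = -3 + ((-2*j)*k + 4) = -3 + (-2*j*k + 4) = -3 + (4 - 2*j*k) = 1 - 2*j*k)
Q(A(4, f(-3)), 2)*(-7 + 158) = (1 - 2*2*(-4 + 12*(3*(-3))*4))*(-7 + 158) = (1 - 2*2*(-4 + 12*(-9)*4))*151 = (1 - 2*2*(-4 - 432))*151 = (1 - 2*2*(-436))*151 = (1 + 1744)*151 = 1745*151 = 263495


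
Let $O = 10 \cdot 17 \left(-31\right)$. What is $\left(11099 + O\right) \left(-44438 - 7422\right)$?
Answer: $-302291940$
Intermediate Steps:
$O = -5270$ ($O = 170 \left(-31\right) = -5270$)
$\left(11099 + O\right) \left(-44438 - 7422\right) = \left(11099 - 5270\right) \left(-44438 - 7422\right) = 5829 \left(-51860\right) = -302291940$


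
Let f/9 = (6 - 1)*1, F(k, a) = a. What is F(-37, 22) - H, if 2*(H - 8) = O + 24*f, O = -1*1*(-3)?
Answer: -1055/2 ≈ -527.50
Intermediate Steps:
f = 45 (f = 9*((6 - 1)*1) = 9*(5*1) = 9*5 = 45)
O = 3 (O = -1*(-3) = 3)
H = 1099/2 (H = 8 + (3 + 24*45)/2 = 8 + (3 + 1080)/2 = 8 + (1/2)*1083 = 8 + 1083/2 = 1099/2 ≈ 549.50)
F(-37, 22) - H = 22 - 1*1099/2 = 22 - 1099/2 = -1055/2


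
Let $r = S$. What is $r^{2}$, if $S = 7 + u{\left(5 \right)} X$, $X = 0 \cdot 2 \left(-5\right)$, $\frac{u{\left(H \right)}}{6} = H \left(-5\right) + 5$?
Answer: $49$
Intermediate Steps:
$u{\left(H \right)} = 30 - 30 H$ ($u{\left(H \right)} = 6 \left(H \left(-5\right) + 5\right) = 6 \left(- 5 H + 5\right) = 6 \left(5 - 5 H\right) = 30 - 30 H$)
$X = 0$ ($X = 0 \left(-5\right) = 0$)
$S = 7$ ($S = 7 + \left(30 - 150\right) 0 = 7 - 0 = 7 + 0 = 7$)
$r = 7$
$r^{2} = 7^{2} = 49$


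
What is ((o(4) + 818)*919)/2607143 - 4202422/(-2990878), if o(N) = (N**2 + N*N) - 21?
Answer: 601587204342/354438483707 ≈ 1.6973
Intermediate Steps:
o(N) = -21 + 2*N**2 (o(N) = (N**2 + N**2) - 21 = 2*N**2 - 21 = -21 + 2*N**2)
((o(4) + 818)*919)/2607143 - 4202422/(-2990878) = (((-21 + 2*4**2) + 818)*919)/2607143 - 4202422/(-2990878) = (((-21 + 2*16) + 818)*919)*(1/2607143) - 4202422*(-1/2990878) = (((-21 + 32) + 818)*919)*(1/2607143) + 2101211/1495439 = ((11 + 818)*919)*(1/2607143) + 2101211/1495439 = (829*919)*(1/2607143) + 2101211/1495439 = 761851*(1/2607143) + 2101211/1495439 = 761851/2607143 + 2101211/1495439 = 601587204342/354438483707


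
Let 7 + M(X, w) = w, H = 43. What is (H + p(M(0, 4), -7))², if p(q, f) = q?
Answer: 1600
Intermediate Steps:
M(X, w) = -7 + w
(H + p(M(0, 4), -7))² = (43 + (-7 + 4))² = (43 - 3)² = 40² = 1600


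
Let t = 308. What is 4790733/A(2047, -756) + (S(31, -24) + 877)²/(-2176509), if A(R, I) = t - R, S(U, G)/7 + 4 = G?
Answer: -3475959990492/1261649717 ≈ -2755.1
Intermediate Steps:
S(U, G) = -28 + 7*G
A(R, I) = 308 - R
4790733/A(2047, -756) + (S(31, -24) + 877)²/(-2176509) = 4790733/(308 - 1*2047) + ((-28 + 7*(-24)) + 877)²/(-2176509) = 4790733/(308 - 2047) + ((-28 - 168) + 877)²*(-1/2176509) = 4790733/(-1739) + (-196 + 877)²*(-1/2176509) = 4790733*(-1/1739) + 681²*(-1/2176509) = -4790733/1739 + 463761*(-1/2176509) = -4790733/1739 - 154587/725503 = -3475959990492/1261649717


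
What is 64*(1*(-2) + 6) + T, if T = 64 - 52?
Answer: 268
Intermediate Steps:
T = 12
64*(1*(-2) + 6) + T = 64*(1*(-2) + 6) + 12 = 64*(-2 + 6) + 12 = 64*4 + 12 = 256 + 12 = 268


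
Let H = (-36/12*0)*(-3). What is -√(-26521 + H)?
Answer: -I*√26521 ≈ -162.85*I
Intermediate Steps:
H = 0 (H = (-36*1/12*0)*(-3) = -3*0*(-3) = 0*(-3) = 0)
-√(-26521 + H) = -√(-26521 + 0) = -√(-26521) = -I*√26521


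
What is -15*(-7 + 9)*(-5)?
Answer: 150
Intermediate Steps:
-15*(-7 + 9)*(-5) = -15*2*(-5) = -30*(-5) = 150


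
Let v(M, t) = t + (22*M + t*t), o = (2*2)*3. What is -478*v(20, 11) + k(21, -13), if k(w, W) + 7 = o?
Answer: -273411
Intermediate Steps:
o = 12 (o = 4*3 = 12)
v(M, t) = t + t² + 22*M (v(M, t) = t + (22*M + t²) = t + (t² + 22*M) = t + t² + 22*M)
k(w, W) = 5 (k(w, W) = -7 + 12 = 5)
-478*v(20, 11) + k(21, -13) = -478*(11 + 11² + 22*20) + 5 = -478*(11 + 121 + 440) + 5 = -478*572 + 5 = -273416 + 5 = -273411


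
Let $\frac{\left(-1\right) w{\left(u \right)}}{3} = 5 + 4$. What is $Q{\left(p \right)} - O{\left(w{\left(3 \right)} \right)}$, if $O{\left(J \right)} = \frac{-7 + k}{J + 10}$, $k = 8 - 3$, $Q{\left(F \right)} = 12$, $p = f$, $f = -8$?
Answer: $\frac{202}{17} \approx 11.882$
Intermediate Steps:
$w{\left(u \right)} = -27$ ($w{\left(u \right)} = - 3 \left(5 + 4\right) = \left(-3\right) 9 = -27$)
$p = -8$
$k = 5$ ($k = 8 - 3 = 5$)
$O{\left(J \right)} = - \frac{2}{10 + J}$ ($O{\left(J \right)} = \frac{-7 + 5}{J + 10} = - \frac{2}{10 + J}$)
$Q{\left(p \right)} - O{\left(w{\left(3 \right)} \right)} = 12 - - \frac{2}{10 - 27} = 12 - - \frac{2}{-17} = 12 - \left(-2\right) \left(- \frac{1}{17}\right) = 12 - \frac{2}{17} = \frac{202}{17}$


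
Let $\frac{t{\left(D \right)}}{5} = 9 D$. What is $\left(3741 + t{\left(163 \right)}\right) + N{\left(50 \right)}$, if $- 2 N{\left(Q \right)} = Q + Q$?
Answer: $11026$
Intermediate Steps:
$t{\left(D \right)} = 45 D$ ($t{\left(D \right)} = 5 \cdot 9 D = 45 D$)
$N{\left(Q \right)} = - Q$ ($N{\left(Q \right)} = - \frac{Q + Q}{2} = - \frac{2 Q}{2} = - Q$)
$\left(3741 + t{\left(163 \right)}\right) + N{\left(50 \right)} = \left(3741 + 45 \cdot 163\right) - 50 = \left(3741 + 7335\right) - 50 = 11076 - 50 = 11026$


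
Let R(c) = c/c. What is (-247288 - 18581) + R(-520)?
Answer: -265868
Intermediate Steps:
R(c) = 1
(-247288 - 18581) + R(-520) = (-247288 - 18581) + 1 = -265869 + 1 = -265868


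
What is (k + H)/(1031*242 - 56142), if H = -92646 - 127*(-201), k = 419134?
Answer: 70403/38672 ≈ 1.8205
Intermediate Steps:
H = -67119 (H = -92646 + 25527 = -67119)
(k + H)/(1031*242 - 56142) = (419134 - 67119)/(1031*242 - 56142) = 352015/(249502 - 56142) = 352015/193360 = 352015*(1/193360) = 70403/38672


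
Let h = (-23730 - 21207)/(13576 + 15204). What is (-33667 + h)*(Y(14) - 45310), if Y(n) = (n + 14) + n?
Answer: 10965960206449/7195 ≈ 1.5241e+9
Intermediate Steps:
Y(n) = 14 + 2*n (Y(n) = (14 + n) + n = 14 + 2*n)
h = -44937/28780 ≈ -1.5614
(-33667 + h)*(Y(14) - 45310) = (-33667 - 44937/28780)*((14 + 2*14) - 45310) = -968981197*((14 + 28) - 45310)/28780 = -968981197*(42 - 45310)/28780 = -968981197/28780*(-45268) = 10965960206449/7195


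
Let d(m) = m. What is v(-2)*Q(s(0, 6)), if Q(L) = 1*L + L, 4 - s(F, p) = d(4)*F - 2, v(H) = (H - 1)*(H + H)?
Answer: 144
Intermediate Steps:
v(H) = 2*H*(-1 + H) (v(H) = (-1 + H)*(2*H) = 2*H*(-1 + H))
s(F, p) = 6 - 4*F (s(F, p) = 4 - (4*F - 2) = 4 - (-2 + 4*F) = 4 + (2 - 4*F) = 6 - 4*F)
Q(L) = 2*L (Q(L) = L + L = 2*L)
v(-2)*Q(s(0, 6)) = (2*(-2)*(-1 - 2))*(2*(6 - 4*0)) = (2*(-2)*(-3))*(2*(6 + 0)) = 12*(2*6) = 12*12 = 144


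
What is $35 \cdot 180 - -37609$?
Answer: $43909$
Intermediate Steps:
$35 \cdot 180 - -37609 = 6300 + 37609 = 43909$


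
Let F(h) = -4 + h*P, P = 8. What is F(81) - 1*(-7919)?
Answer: 8563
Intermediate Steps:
F(h) = -4 + 8*h (F(h) = -4 + h*8 = -4 + 8*h)
F(81) - 1*(-7919) = (-4 + 8*81) - 1*(-7919) = (-4 + 648) + 7919 = 644 + 7919 = 8563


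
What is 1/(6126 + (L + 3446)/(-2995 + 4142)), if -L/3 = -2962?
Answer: 1147/7038854 ≈ 0.00016295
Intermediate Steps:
L = 8886 (L = -3*(-2962) = 8886)
1/(6126 + (L + 3446)/(-2995 + 4142)) = 1/(6126 + (8886 + 3446)/(-2995 + 4142)) = 1/(6126 + 12332/1147) = 1/(7038854/1147) = 1147/7038854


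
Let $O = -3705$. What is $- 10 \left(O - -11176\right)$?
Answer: $-74710$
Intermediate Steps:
$- 10 \left(O - -11176\right) = - 10 \left(-3705 - -11176\right) = - 10 \left(-3705 + 11176\right) = \left(-10\right) 7471 = -74710$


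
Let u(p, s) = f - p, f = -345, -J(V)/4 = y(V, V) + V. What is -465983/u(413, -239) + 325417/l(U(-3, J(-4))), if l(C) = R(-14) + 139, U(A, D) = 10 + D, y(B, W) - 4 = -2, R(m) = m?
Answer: 304913961/94750 ≈ 3218.1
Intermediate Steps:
y(B, W) = 2 (y(B, W) = 4 - 2 = 2)
J(V) = -8 - 4*V (J(V) = -4*(2 + V) = -8 - 4*V)
u(p, s) = -345 - p
l(C) = 125 (l(C) = -14 + 139 = 125)
-465983/u(413, -239) + 325417/l(U(-3, J(-4))) = -465983/(-345 - 1*413) + 325417/125 = -465983/(-345 - 413) + 325417*(1/125) = -465983/(-758) + 325417/125 = -465983*(-1/758) + 325417/125 = 465983/758 + 325417/125 = 304913961/94750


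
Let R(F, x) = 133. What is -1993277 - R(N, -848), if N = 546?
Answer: -1993410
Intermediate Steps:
-1993277 - R(N, -848) = -1993277 - 1*133 = -1993277 - 133 = -1993410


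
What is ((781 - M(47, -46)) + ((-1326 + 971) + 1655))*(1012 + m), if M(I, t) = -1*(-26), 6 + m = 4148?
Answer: 10591470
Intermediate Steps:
m = 4142 (m = -6 + 4148 = 4142)
M(I, t) = 26
((781 - M(47, -46)) + ((-1326 + 971) + 1655))*(1012 + m) = ((781 - 1*26) + ((-1326 + 971) + 1655))*(1012 + 4142) = ((781 - 26) + (-355 + 1655))*5154 = (755 + 1300)*5154 = 2055*5154 = 10591470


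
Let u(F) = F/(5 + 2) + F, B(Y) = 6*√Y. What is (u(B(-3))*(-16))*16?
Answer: -12288*I*√3/7 ≈ -3040.5*I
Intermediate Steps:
u(F) = 8*F/7 (u(F) = F/7 + F = 8*F/7)
(u(B(-3))*(-16))*16 = ((8*(6*√(-3))/7)*(-16))*16 = ((8*(6*(I*√3))/7)*(-16))*16 = ((8*(6*I*√3)/7)*(-16))*16 = ((48*I*√3/7)*(-16))*16 = -768*I*√3/7*16 = -12288*I*√3/7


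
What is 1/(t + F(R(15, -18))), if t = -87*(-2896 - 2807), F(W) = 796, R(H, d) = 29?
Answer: 1/496957 ≈ 2.0122e-6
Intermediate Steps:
t = 496161 (t = -87*(-5703) = 496161)
1/(t + F(R(15, -18))) = 1/(496161 + 796) = 1/496957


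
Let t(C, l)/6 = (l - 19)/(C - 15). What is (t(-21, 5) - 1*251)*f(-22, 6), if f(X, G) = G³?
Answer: -53712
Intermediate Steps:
t(C, l) = 6*(-19 + l)/(-15 + C) (t(C, l) = 6*((l - 19)/(C - 15)) = 6*((-19 + l)/(-15 + C)) = 6*(-19 + l)/(-15 + C))
(t(-21, 5) - 1*251)*f(-22, 6) = (6*(-19 + 5)/(-15 - 21) - 1*251)*6³ = (6*(-14)/(-36) - 251)*216 = (6*(-1/36)*(-14) - 251)*216 = (7/3 - 251)*216 = -746/3*216 = -53712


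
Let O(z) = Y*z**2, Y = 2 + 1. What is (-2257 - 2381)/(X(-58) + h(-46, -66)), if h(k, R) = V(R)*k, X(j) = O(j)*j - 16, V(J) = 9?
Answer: 2319/292883 ≈ 0.0079178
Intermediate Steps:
Y = 3
O(z) = 3*z**2
X(j) = -16 + 3*j**3 (X(j) = (3*j**2)*j - 16 = 3*j**3 - 16 = -16 + 3*j**3)
h(k, R) = 9*k
(-2257 - 2381)/(X(-58) + h(-46, -66)) = (-2257 - 2381)/((-16 + 3*(-58)**3) + 9*(-46)) = -4638/((-16 + 3*(-195112)) - 414) = -4638/((-16 - 585336) - 414) = -4638/(-585352 - 414) = -4638/(-585766) = -4638*(-1/585766) = 2319/292883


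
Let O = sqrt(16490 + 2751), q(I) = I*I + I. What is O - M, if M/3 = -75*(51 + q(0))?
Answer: 11475 + sqrt(19241) ≈ 11614.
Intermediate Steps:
q(I) = I + I**2 (q(I) = I**2 + I = I + I**2)
O = sqrt(19241) ≈ 138.71
M = -11475 (M = 3*(-75*(51 + 0*(1 + 0))) = 3*(-75*(51 + 0*1)) = 3*(-75*(51 + 0)) = 3*(-75*51) = 3*(-3825) = -11475)
O - M = sqrt(19241) - 1*(-11475) = sqrt(19241) + 11475 = 11475 + sqrt(19241)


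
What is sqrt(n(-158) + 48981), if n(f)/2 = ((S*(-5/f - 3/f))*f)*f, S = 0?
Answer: sqrt(48981) ≈ 221.32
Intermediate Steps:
n(f) = 0 (n(f) = 2*(((0*(-5/f - 3/f))*f)*f) = 2*(((0*(-8/f))*f)*f) = 2*((0*f)*f) = 2*(0*f) = 2*0 = 0)
sqrt(n(-158) + 48981) = sqrt(0 + 48981) = sqrt(48981)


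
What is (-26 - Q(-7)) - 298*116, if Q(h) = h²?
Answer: -34643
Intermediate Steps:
(-26 - Q(-7)) - 298*116 = (-26 - 1*(-7)²) - 298*116 = (-26 - 1*49) - 34568 = (-26 - 49) - 34568 = -75 - 34568 = -34643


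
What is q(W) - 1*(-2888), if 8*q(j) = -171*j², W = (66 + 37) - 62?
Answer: -264347/8 ≈ -33043.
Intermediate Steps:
W = 41 (W = 103 - 62 = 41)
q(j) = -171*j²/8 (q(j) = (-171*j²)/8 = -171*j²/8)
q(W) - 1*(-2888) = -171/8*41² - 1*(-2888) = -171/8*1681 + 2888 = -287451/8 + 2888 = -264347/8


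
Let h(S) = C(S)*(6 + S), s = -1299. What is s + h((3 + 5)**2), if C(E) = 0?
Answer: -1299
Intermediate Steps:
h(S) = 0 (h(S) = 0*(6 + S) = 0)
s + h((3 + 5)**2) = -1299 + 0 = -1299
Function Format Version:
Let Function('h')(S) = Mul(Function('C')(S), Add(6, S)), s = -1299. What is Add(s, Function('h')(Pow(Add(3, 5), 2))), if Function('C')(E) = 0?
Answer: -1299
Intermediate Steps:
Function('h')(S) = 0 (Function('h')(S) = Mul(0, Add(6, S)) = 0)
Add(s, Function('h')(Pow(Add(3, 5), 2))) = Add(-1299, 0) = -1299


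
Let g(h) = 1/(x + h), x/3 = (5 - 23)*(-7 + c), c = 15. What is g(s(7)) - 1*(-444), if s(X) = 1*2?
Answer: 190919/430 ≈ 444.00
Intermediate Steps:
s(X) = 2
x = -432 (x = 3*((5 - 23)*(-7 + 15)) = 3*(-18*8) = 3*(-144) = -432)
g(h) = 1/(-432 + h)
g(s(7)) - 1*(-444) = 1/(-432 + 2) - 1*(-444) = 1/(-430) + 444 = -1/430 + 444 = 190919/430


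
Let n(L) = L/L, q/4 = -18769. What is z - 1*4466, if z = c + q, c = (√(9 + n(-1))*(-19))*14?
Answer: -79542 - 266*√10 ≈ -80383.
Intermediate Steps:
q = -75076 (q = 4*(-18769) = -75076)
n(L) = 1
c = -266*√10 (c = (√(9 + 1)*(-19))*14 = (√10*(-19))*14 = -19*√10*14 = -266*√10 ≈ -841.17)
z = -75076 - 266*√10 (z = -266*√10 - 75076 = -75076 - 266*√10 ≈ -75917.)
z - 1*4466 = (-75076 - 266*√10) - 1*4466 = (-75076 - 266*√10) - 4466 = -79542 - 266*√10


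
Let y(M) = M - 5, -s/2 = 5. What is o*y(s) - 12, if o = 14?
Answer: -222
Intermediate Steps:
s = -10 (s = -2*5 = -10)
y(M) = -5 + M
o*y(s) - 12 = 14*(-5 - 10) - 12 = 14*(-15) - 12 = -210 - 12 = -222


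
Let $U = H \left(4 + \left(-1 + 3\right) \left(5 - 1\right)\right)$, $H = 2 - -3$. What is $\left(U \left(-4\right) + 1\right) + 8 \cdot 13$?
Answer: $-135$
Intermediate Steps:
$H = 5$ ($H = 2 + 3 = 5$)
$U = 60$ ($U = 5 \left(4 + \left(-1 + 3\right) \left(5 - 1\right)\right) = 5 \left(4 + 2 \cdot 4\right) = 5 \left(4 + 8\right) = 5 \cdot 12 = 60$)
$\left(U \left(-4\right) + 1\right) + 8 \cdot 13 = \left(60 \left(-4\right) + 1\right) + 8 \cdot 13 = \left(-240 + 1\right) + 104 = -239 + 104 = -135$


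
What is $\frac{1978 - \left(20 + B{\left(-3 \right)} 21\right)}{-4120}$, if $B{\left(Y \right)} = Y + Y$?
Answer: $- \frac{521}{1030} \approx -0.50583$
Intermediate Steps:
$B{\left(Y \right)} = 2 Y$
$\frac{1978 - \left(20 + B{\left(-3 \right)} 21\right)}{-4120} = \frac{1978 - \left(20 + 2 \left(-3\right) 21\right)}{-4120} = \left(1978 - \left(20 - 126\right)\right) \left(- \frac{1}{4120}\right) = \left(1978 - -106\right) \left(- \frac{1}{4120}\right) = \left(1978 + 106\right) \left(- \frac{1}{4120}\right) = 2084 \left(- \frac{1}{4120}\right) = - \frac{521}{1030}$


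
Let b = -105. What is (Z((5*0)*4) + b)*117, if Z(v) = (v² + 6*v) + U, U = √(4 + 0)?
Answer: -12051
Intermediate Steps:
U = 2 (U = √4 = 2)
Z(v) = 2 + v² + 6*v (Z(v) = (v² + 6*v) + 2 = 2 + v² + 6*v)
(Z((5*0)*4) + b)*117 = ((2 + ((5*0)*4)² + 6*((5*0)*4)) - 105)*117 = ((2 + (0*4)² + 6*(0*4)) - 105)*117 = ((2 + 0² + 6*0) - 105)*117 = ((2 + 0 + 0) - 105)*117 = (2 - 105)*117 = -103*117 = -12051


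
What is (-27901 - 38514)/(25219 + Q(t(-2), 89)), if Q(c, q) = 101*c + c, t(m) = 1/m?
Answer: -66415/25168 ≈ -2.6389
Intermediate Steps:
Q(c, q) = 102*c
(-27901 - 38514)/(25219 + Q(t(-2), 89)) = (-27901 - 38514)/(25219 + 102/(-2)) = -66415/(25219 + 102*(-½)) = -66415/(25219 - 51) = -66415/25168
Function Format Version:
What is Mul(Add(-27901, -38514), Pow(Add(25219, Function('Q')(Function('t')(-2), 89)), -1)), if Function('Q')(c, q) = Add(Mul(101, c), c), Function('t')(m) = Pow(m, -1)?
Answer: Rational(-66415, 25168) ≈ -2.6389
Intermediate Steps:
Function('Q')(c, q) = Mul(102, c)
Mul(Add(-27901, -38514), Pow(Add(25219, Function('Q')(Function('t')(-2), 89)), -1)) = Mul(Add(-27901, -38514), Pow(Add(25219, Mul(102, Pow(-2, -1))), -1)) = Mul(-66415, Pow(Add(25219, Mul(102, Rational(-1, 2))), -1)) = Mul(-66415, Pow(Add(25219, -51), -1)) = Mul(-66415, Pow(25168, -1)) = Mul(-66415, Rational(1, 25168)) = Rational(-66415, 25168)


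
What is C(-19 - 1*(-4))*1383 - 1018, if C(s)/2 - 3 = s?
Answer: -34210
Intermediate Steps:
C(s) = 6 + 2*s
C(-19 - 1*(-4))*1383 - 1018 = (6 + 2*(-19 - 1*(-4)))*1383 - 1018 = (6 + 2*(-19 + 4))*1383 - 1018 = (6 + 2*(-15))*1383 - 1018 = (6 - 30)*1383 - 1018 = -24*1383 - 1018 = -33192 - 1018 = -34210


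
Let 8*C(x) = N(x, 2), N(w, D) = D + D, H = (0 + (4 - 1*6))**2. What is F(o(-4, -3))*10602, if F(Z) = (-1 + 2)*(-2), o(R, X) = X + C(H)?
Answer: -21204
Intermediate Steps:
H = 4 (H = (0 + (4 - 6))**2 = (0 - 2)**2 = (-2)**2 = 4)
N(w, D) = 2*D
C(x) = 1/2 (C(x) = (2*2)/8 = (1/8)*4 = 1/2)
o(R, X) = 1/2 + X (o(R, X) = X + 1/2 = 1/2 + X)
F(Z) = -2 (F(Z) = 1*(-2) = -2)
F(o(-4, -3))*10602 = -2*10602 = -21204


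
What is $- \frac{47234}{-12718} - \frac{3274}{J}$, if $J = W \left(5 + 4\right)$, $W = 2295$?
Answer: $\frac{466989769}{131345145} \approx 3.5554$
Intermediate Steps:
$J = 20655$ ($J = 2295 \left(5 + 4\right) = 2295 \cdot 9 = 20655$)
$- \frac{47234}{-12718} - \frac{3274}{J} = - \frac{47234}{-12718} - \frac{3274}{20655} = \left(-47234\right) \left(- \frac{1}{12718}\right) - \frac{3274}{20655} = \frac{23617}{6359} - \frac{3274}{20655} = \frac{466989769}{131345145}$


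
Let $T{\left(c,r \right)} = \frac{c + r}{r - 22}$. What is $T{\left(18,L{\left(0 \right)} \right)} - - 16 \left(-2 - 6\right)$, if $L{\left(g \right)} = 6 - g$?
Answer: $- \frac{259}{2} \approx -129.5$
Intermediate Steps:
$T{\left(c,r \right)} = \frac{c + r}{-22 + r}$
$T{\left(18,L{\left(0 \right)} \right)} - - 16 \left(-2 - 6\right) = \frac{18 + \left(6 - 0\right)}{-22 + \left(6 - 0\right)} - - 16 \left(-2 - 6\right) = \frac{18 + \left(6 + 0\right)}{-22 + \left(6 + 0\right)} - - 16 \left(-2 - 6\right) = \frac{18 + 6}{-22 + 6} - \left(-16\right) \left(-8\right) = \frac{1}{-16} \cdot 24 - 128 = \left(- \frac{1}{16}\right) 24 - 128 = - \frac{3}{2} - 128 = - \frac{259}{2}$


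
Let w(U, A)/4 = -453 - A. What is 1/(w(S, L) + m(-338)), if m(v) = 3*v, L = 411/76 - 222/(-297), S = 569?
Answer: -1881/5362019 ≈ -0.00035080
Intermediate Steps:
L = 46313/7524 (L = 411*(1/76) - 222*(-1/297) = 411/76 + 74/99 = 46313/7524 ≈ 6.1554)
w(U, A) = -1812 - 4*A (w(U, A) = 4*(-453 - A) = -1812 - 4*A)
1/(w(S, L) + m(-338)) = 1/((-1812 - 4*46313/7524) + 3*(-338)) = 1/((-1812 - 46313/1881) - 1014) = 1/(-3454685/1881 - 1014) = 1/(-5362019/1881) = -1881/5362019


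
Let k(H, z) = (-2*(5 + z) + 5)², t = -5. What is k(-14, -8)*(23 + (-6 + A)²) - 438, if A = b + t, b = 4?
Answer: 8274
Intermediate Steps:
A = -1 (A = 4 - 5 = -1)
k(H, z) = (-5 - 2*z)² (k(H, z) = ((-10 - 2*z) + 5)² = (-5 - 2*z)²)
k(-14, -8)*(23 + (-6 + A)²) - 438 = (5 + 2*(-8))²*(23 + (-6 - 1)²) - 438 = (5 - 16)²*(23 + (-7)²) - 438 = (-11)²*(23 + 49) - 438 = 121*72 - 438 = 8712 - 438 = 8274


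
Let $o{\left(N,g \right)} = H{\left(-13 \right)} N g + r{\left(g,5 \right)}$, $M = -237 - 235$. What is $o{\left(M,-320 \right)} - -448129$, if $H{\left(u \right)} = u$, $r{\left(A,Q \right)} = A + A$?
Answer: $-1516031$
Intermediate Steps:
$r{\left(A,Q \right)} = 2 A$
$M = -472$
$o{\left(N,g \right)} = 2 g - 13 N g$ ($o{\left(N,g \right)} = - 13 N g + 2 g = 2 g - 13 N g$)
$o{\left(M,-320 \right)} - -448129 = - 320 \left(2 - -6136\right) - -448129 = - 320 \left(2 + 6136\right) + 448129 = \left(-320\right) 6138 + 448129 = -1964160 + 448129 = -1516031$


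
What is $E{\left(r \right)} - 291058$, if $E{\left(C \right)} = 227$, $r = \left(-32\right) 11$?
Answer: $-290831$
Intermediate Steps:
$r = -352$
$E{\left(r \right)} - 291058 = 227 - 291058 = -290831$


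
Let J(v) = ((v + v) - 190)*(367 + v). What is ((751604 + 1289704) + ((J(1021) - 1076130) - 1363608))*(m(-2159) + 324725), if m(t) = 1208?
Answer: 707974062218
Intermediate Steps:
J(v) = (-190 + 2*v)*(367 + v) (J(v) = (2*v - 190)*(367 + v) = (-190 + 2*v)*(367 + v))
((751604 + 1289704) + ((J(1021) - 1076130) - 1363608))*(m(-2159) + 324725) = ((751604 + 1289704) + (((-69730 + 2*1021² + 544*1021) - 1076130) - 1363608))*(1208 + 324725) = (2041308 + (((-69730 + 2*1042441 + 555424) - 1076130) - 1363608))*325933 = (2041308 + (((-69730 + 2084882 + 555424) - 1076130) - 1363608))*325933 = (2041308 + ((2570576 - 1076130) - 1363608))*325933 = (2041308 + (1494446 - 1363608))*325933 = (2041308 + 130838)*325933 = 2172146*325933 = 707974062218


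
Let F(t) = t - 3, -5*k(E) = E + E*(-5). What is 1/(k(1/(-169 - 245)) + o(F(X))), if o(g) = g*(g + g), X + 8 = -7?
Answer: 1035/670678 ≈ 0.0015432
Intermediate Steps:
X = -15 (X = -8 - 7 = -15)
k(E) = 4*E/5 (k(E) = -(E + E*(-5))/5 = -(E - 5*E)/5 = -(-4)*E/5 = 4*E/5)
F(t) = -3 + t
o(g) = 2*g² (o(g) = g*(2*g) = 2*g²)
1/(k(1/(-169 - 245)) + o(F(X))) = 1/(4/(5*(-169 - 245)) + 2*(-3 - 15)²) = 1/((⅘)/(-414) + 2*(-18)²) = 1/((⅘)*(-1/414) + 2*324) = 1/(-2/1035 + 648) = 1/(670678/1035) = 1035/670678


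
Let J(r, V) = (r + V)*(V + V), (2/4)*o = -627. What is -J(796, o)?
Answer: -1148664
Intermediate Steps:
o = -1254 (o = 2*(-627) = -1254)
J(r, V) = 2*V*(V + r) (J(r, V) = (V + r)*(2*V) = 2*V*(V + r))
-J(796, o) = -2*(-1254)*(-1254 + 796) = -2*(-1254)*(-458) = -1*1148664 = -1148664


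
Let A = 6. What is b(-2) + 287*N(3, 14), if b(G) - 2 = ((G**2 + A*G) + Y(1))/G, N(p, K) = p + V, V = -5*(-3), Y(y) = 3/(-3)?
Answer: 10345/2 ≈ 5172.5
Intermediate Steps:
Y(y) = -1 (Y(y) = 3*(-1/3) = -1)
V = 15
N(p, K) = 15 + p (N(p, K) = p + 15 = 15 + p)
b(G) = 2 + (-1 + G**2 + 6*G)/G (b(G) = 2 + ((G**2 + 6*G) - 1)/G = 2 + (-1 + G**2 + 6*G)/G)
b(-2) + 287*N(3, 14) = (8 - 2 - 1/(-2)) + 287*(15 + 3) = (8 - 2 - 1*(-1/2)) + 287*18 = (8 - 2 + 1/2) + 5166 = 13/2 + 5166 = 10345/2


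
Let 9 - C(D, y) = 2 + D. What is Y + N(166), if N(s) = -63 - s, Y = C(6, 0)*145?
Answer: -84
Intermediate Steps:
C(D, y) = 7 - D (C(D, y) = 9 - (2 + D) = 9 + (-2 - D) = 7 - D)
Y = 145 (Y = (7 - 1*6)*145 = (7 - 6)*145 = 1*145 = 145)
Y + N(166) = 145 + (-63 - 1*166) = 145 + (-63 - 166) = 145 - 229 = -84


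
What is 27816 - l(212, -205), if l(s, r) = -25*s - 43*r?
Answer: 24301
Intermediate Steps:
l(s, r) = -43*r - 25*s
27816 - l(212, -205) = 27816 - (-43*(-205) - 25*212) = 27816 - (8815 - 5300) = 27816 - 1*3515 = 27816 - 3515 = 24301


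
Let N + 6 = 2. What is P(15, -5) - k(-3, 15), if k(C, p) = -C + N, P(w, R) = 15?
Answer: 16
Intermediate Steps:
N = -4 (N = -6 + 2 = -4)
k(C, p) = -4 - C (k(C, p) = -C - 4 = -4 - C)
P(15, -5) - k(-3, 15) = 15 - (-4 - 1*(-3)) = 15 - (-4 + 3) = 15 - 1*(-1) = 15 + 1 = 16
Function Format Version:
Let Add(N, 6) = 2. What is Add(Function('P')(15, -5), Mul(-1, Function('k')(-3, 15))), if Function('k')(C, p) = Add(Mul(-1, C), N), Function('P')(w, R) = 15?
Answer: 16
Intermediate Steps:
N = -4 (N = Add(-6, 2) = -4)
Function('k')(C, p) = Add(-4, Mul(-1, C)) (Function('k')(C, p) = Add(Mul(-1, C), -4) = Add(-4, Mul(-1, C)))
Add(Function('P')(15, -5), Mul(-1, Function('k')(-3, 15))) = Add(15, Mul(-1, Add(-4, Mul(-1, -3)))) = Add(15, Mul(-1, Add(-4, 3))) = Add(15, Mul(-1, -1)) = Add(15, 1) = 16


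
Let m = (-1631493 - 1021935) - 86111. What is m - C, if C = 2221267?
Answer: -4960806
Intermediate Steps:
m = -2739539 (m = -2653428 - 86111 = -2739539)
m - C = -2739539 - 1*2221267 = -2739539 - 2221267 = -4960806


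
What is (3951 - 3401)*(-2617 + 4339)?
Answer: 947100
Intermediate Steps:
(3951 - 3401)*(-2617 + 4339) = 550*1722 = 947100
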